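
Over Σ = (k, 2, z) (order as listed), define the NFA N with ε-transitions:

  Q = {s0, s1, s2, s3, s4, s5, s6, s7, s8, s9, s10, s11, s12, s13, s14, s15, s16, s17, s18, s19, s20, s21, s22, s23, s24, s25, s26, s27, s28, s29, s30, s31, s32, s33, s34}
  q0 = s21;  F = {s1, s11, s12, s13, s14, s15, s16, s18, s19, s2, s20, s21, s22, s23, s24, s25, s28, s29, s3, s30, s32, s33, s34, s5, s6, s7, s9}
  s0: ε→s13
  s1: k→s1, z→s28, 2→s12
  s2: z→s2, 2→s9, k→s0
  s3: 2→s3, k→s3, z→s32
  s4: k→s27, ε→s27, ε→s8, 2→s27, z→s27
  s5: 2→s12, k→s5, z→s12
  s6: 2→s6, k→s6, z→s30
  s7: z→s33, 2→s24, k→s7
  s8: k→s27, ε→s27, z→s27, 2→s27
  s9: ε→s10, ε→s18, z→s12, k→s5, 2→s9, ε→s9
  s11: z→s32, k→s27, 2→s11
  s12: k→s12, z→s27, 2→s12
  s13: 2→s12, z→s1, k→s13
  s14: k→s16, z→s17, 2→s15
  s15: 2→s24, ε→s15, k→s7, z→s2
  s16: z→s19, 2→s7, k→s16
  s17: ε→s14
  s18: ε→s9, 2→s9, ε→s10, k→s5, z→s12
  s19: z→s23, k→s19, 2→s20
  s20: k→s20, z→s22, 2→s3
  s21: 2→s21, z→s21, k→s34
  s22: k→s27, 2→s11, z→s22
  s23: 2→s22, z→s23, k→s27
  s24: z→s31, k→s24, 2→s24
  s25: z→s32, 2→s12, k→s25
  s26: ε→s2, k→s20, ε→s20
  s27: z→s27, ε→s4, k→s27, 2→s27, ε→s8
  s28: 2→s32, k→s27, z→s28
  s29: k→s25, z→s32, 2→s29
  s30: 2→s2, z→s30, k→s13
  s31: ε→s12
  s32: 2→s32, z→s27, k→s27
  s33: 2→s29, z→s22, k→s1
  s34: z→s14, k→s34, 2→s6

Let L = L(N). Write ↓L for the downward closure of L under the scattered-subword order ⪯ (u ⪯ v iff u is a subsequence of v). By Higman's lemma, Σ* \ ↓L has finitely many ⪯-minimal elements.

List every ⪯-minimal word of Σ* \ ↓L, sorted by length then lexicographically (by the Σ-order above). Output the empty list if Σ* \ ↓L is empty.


min(Σ*\↓L) = [k2zk2z, kzkzzk, kz22zz].

|Q|=35, |F|=27, |δ|=107 (16 ε).
min D↑ (27 st, q0=0, F={18}): 0:k→1,2→0,z→0 1:k→1,2→2,z→3 2:k→2,2→2,z→4 3:k→5,2→6,z→3 4:k→7,2→8,z→4 5:k→5,2→9,z→10 6:k→9,2→11,z→8 7:k→7,2→12,z→13 8:k→7,2→14,z→8 9:k→9,2→11,z→15 10:k→10,2→16,z→17 11:k→11,2→11,z→12 12:k→12,2→12,z→18 13:k→13,2→12,z→19 14:k→20,2→14,z→12 15:k→13,2→21,z→22 16:k→16,2→23,z→22 17:k→18,2→22,z→17 18:k→18,2→18,z→18 19:k→18,2→24,z→19 20:k→20,2→12,z→12 21:k→25,2→21,z→24 22:k→18,2→26,z→22 23:k→23,2→23,z→24 24:k→18,2→24,z→18 25:k→25,2→12,z→24 26:k→18,2→26,z→24 [Hopcroft].
'k2zk2z': N↓-sim [34, 33, 27, 21, 11, 5, 3] end={s27,s4,s8} — reject; 6/6 del acc.
'kzkzzk': |S_i|=[34, 33, 31, 23, 17, 8, 3] end={s27,s4,s8} ∉↓L; 6/6 single-dels accept.
'kz22zz': N↓-sim [34, 33, 31, 25, 15, 6, 3] end={s27,s4,s8} ∉↓L; 6/6 single-dels accept.
3 words, ⪯-incomp.


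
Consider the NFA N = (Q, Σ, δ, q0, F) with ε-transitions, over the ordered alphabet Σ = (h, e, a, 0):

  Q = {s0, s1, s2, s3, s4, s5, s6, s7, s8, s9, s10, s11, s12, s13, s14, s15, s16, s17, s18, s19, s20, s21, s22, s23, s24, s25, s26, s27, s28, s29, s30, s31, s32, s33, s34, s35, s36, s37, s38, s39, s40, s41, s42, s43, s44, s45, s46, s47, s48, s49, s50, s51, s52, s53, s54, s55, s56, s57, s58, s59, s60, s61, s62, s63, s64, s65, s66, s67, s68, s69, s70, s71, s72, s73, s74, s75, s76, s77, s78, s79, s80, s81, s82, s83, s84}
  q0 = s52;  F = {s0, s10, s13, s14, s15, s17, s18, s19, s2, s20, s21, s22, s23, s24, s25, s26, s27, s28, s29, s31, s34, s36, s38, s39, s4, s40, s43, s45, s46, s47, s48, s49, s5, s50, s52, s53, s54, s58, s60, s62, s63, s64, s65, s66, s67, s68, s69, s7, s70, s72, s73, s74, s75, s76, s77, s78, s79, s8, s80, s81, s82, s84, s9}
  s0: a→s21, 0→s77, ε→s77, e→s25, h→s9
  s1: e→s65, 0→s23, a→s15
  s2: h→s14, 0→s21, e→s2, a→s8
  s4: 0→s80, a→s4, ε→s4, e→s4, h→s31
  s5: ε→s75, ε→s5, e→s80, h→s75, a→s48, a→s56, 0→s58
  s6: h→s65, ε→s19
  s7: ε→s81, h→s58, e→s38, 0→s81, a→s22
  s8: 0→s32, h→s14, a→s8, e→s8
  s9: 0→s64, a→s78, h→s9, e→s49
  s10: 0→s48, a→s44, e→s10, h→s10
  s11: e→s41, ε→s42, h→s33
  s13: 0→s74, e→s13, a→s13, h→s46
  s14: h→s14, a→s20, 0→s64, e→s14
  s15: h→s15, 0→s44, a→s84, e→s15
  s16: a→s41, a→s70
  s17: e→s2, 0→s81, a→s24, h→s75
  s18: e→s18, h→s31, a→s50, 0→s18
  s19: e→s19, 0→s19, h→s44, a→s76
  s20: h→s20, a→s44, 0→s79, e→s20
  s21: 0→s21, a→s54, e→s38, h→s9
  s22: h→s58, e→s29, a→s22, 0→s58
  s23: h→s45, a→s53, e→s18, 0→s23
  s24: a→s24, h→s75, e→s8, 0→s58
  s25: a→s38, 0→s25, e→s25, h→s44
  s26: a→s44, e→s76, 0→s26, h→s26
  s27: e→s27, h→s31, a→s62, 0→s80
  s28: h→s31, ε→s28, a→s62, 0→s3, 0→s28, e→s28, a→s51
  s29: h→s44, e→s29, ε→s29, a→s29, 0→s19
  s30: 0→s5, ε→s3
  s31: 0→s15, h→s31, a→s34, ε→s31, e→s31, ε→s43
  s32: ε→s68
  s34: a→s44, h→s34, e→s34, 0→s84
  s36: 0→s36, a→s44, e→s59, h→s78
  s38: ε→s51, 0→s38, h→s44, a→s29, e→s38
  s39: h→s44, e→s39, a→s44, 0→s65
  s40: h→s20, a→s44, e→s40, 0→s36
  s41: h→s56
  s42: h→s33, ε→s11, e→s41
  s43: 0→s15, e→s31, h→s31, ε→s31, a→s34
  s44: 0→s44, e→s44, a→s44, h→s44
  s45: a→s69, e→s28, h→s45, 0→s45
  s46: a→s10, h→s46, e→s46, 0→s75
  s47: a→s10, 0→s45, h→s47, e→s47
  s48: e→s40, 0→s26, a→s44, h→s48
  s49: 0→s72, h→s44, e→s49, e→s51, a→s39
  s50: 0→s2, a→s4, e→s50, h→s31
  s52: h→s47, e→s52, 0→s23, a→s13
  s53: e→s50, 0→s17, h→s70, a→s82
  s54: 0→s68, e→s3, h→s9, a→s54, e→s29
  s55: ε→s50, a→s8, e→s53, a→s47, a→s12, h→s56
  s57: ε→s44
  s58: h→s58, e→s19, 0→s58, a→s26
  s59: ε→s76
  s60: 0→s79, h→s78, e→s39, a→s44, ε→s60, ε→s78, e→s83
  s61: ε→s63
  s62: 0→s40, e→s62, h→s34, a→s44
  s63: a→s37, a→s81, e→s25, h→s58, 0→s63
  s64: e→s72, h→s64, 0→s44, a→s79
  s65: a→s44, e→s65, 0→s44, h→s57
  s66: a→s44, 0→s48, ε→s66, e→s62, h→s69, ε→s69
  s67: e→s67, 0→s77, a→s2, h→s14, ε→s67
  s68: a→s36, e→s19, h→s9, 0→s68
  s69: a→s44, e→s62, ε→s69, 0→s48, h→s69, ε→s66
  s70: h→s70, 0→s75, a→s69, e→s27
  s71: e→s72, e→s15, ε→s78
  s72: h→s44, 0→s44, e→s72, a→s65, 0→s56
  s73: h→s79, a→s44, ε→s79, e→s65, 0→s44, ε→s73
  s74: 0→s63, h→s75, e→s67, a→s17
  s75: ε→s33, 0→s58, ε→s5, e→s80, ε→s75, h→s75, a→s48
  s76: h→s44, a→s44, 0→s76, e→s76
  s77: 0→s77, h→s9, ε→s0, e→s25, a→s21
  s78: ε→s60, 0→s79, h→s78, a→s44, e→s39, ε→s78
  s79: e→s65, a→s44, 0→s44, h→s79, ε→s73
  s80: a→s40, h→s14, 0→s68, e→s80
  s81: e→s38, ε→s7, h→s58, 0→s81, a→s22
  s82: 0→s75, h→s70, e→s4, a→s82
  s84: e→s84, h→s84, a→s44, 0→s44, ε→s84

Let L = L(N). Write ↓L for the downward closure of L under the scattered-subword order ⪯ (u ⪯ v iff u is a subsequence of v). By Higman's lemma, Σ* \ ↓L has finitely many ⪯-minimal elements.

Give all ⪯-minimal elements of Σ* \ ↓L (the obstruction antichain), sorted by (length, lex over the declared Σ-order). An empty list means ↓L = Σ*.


Antichain: [haa, a00eh, 0eh00, 0aa0aa].

|Q|=85, |F|=63, |δ|=322 (39 ε).
min D↑ (57 st, q0=0, F={10}): 0:h→1,e→0,a→2,0→3 1:h→1,e→1,a→4,0→5 2:h→6,e→2,a→2,0→7 3:h→5,e→8,a→9,0→3 4:h→4,e→4,a→10,0→11 5:h→5,e→12,a→13,0→5 6:h→6,e→6,a→4,0→14 7:h→14,e→15,a→16,0→17 8:h→18,e→8,a→19,0→8 9:h→20,e→19,a→21,0→16 10:h→10,e→10,a→10,0→10 11:h→11,e→22,a→10,0→23 12:h→18,e→12,a→24,0→12 13:h→13,e→24,a→10,0→11 14:h→14,e→25,a→11,0→26 15:h→27,e→15,a→28,0→29 16:h→14,e→28,a→30,0→31 17:h→26,e→32,a→31,0→17 18:h→18,e→18,a→33,0→34 19:h→18,e→19,a→35,0→28 20:h→20,e→36,a→13,0→14 21:h→20,e→35,a→21,0→14 22:h→37,e→22,a→10,0→38 23:h→23,e→39,a→10,0→23 24:h→33,e→24,a→10,0→22 25:h→27,e→25,a→22,0→40 26:h→26,e→41,a→23,0→26 27:h→27,e→27,a→37,0→42 28:h→27,e→28,a→43,0→44 29:h→45,e→32,a→44,0→29 30:h→14,e→43,a→30,0→26 31:h→26,e→46,a→47,0→31 32:h→10,e→32,a→46,0→32 33:h→33,e→33,a→10,0→48 34:h→34,e→34,a→48,0→10 35:h→18,e→35,a→35,0→25 36:h→18,e→36,a→24,0→25 37:h→37,e→37,a→10,0→49 38:h→50,e→39,a→10,0→38 39:h→10,e→39,a→10,0→39 40:h→45,e→41,a→38,0→40 41:h→10,e→41,a→39,0→41 42:h→42,e→51,a→49,0→10 43:h→27,e→43,a→43,0→40 44:h→45,e→46,a→52,0→44 45:h→45,e→53,a→50,0→42 46:h→10,e→46,a→54,0→46 47:h→26,e→54,a→47,0→26 48:h→48,e→48,a→10,0→10 49:h→49,e→55,a→10,0→10 50:h→50,e→56,a→10,0→49 51:h→10,e→51,a→55,0→10 52:h→45,e→54,a→52,0→40 53:h→10,e→53,a→56,0→51 54:h→10,e→54,a→54,0→41 55:h→10,e→55,a→10,0→10 56:h→10,e→56,a→10,0→55.
'haa': |S_i|=[73, 46, 24, 1] end={s44} rej; 3/3 single-dels accept.
'a00eh': N↓-sim [73, 67, 52, 36, 16, 2] end={s44,s57} rej; 5/5 deletions ∈↓L.
'0eh00': run [73, 68, 47, 22, 10, 2] end={s44,s56} — reject; 5/5 del acc.
'0aa0aa': run [73, 68, 58, 49, 33, 18, 1] end={s44} ∉↓L; 6/6 del acc.
4 obstructions.


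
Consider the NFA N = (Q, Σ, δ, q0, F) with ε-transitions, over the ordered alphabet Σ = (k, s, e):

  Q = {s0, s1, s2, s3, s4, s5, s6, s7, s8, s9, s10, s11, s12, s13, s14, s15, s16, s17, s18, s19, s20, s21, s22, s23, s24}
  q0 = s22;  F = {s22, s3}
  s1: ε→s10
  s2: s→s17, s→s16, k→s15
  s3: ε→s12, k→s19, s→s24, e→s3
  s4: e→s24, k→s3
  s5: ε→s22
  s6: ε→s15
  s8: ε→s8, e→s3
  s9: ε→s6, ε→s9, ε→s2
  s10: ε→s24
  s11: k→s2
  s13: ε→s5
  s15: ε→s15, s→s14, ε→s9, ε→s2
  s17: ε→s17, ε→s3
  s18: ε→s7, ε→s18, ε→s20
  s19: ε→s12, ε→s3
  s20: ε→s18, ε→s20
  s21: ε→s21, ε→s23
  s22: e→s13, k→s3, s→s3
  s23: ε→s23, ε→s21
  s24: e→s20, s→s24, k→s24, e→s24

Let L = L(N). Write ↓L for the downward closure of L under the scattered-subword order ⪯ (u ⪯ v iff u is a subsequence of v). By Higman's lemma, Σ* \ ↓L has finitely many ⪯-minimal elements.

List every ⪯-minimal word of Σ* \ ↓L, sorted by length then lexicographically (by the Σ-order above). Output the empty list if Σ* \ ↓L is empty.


|Q|=25, |F|=2, |δ|=44 (26 ε).
min D↑ (3 st, q0=0, F={2}): 0:k→1,s→1,e→0 1:k→1,s→2,e→1 2:k→2,s→2,e→2.
'ks': N↓-sim [10, 7, 4] end={s18,s20,s24,s7} rej; 2/2 deletions ∈↓L.
'ss': |S_i|=[10, 7, 4] end={s18,s20,s24,s7} ∉↓L; 2/2 deletions ∈↓L.
2 obstructions.

A = [ks, ss].


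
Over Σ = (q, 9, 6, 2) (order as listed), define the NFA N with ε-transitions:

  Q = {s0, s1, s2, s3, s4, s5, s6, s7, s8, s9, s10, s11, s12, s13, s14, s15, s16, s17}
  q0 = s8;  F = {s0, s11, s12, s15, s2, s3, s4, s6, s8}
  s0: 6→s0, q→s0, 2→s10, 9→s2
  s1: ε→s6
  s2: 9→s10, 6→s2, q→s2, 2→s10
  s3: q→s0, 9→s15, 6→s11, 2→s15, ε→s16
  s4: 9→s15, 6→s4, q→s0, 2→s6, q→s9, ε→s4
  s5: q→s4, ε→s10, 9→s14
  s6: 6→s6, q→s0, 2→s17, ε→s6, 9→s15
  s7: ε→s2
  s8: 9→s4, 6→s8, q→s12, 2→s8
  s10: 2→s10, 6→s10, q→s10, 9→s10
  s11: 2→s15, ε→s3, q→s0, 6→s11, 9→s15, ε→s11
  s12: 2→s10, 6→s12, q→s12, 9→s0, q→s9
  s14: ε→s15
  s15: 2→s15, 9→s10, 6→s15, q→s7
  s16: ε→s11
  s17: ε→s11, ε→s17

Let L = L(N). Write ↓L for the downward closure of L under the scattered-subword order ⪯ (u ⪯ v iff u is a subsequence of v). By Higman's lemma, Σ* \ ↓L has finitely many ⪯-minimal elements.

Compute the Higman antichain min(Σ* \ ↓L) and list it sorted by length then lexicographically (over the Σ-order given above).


Antichain: [q2, 999, 92229].

|Q|=18, |F|=9, |δ|=56 (12 ε).
min D↑ (9 st, q0=0, F={4}): 0:q→1,9→2,6→0,2→0 1:q→1,9→3,6→1,2→4 2:q→3,9→5,6→2,2→6 3:q→3,9→7,6→3,2→4 4:q→4,9→4,6→4,2→4 5:q→7,9→4,6→5,2→5 6:q→3,9→5,6→6,2→8 7:q→7,9→4,6→7,2→4 8:q→3,9→5,6→8,2→5 (ε-aug+det+¬).
'q2': N↓-sim [14, 6, 1] end={s10} rej; 2/2 deletions ∈↓L.
'999': run [14, 12, 4, 1] end={s10} — reject; 3/3 deletions ∈↓L.
'92229': N↓-sim [14, 12, 10, 9, 4, 1] end={s10} rej; 5/5 single-dels accept.
3 obstructions.


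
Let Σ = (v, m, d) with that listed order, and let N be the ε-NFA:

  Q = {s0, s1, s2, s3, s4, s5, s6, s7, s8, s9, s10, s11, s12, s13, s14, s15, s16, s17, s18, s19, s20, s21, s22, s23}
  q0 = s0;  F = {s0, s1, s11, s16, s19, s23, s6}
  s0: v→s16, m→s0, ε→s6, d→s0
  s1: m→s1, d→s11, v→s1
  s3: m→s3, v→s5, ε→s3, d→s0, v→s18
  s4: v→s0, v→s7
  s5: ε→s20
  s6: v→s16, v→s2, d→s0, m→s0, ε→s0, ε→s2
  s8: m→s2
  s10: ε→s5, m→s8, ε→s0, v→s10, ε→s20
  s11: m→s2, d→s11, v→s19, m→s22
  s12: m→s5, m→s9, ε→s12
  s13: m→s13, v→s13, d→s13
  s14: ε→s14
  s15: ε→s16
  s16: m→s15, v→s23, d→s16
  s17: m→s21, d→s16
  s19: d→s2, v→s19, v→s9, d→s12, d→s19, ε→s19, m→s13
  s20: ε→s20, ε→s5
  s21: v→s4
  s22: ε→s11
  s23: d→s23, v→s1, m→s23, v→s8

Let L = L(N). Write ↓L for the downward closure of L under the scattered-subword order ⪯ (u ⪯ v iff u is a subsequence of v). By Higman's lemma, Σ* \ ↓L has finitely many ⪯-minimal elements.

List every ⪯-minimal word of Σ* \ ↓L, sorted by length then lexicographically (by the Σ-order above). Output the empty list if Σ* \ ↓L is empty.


A = [vvvdvm].

|Q|=24, |F|=7, |δ|=59 (15 ε).
min D↑ (7 st, q0=0, F={6}): 0:v→1,m→0,d→0 1:v→2,m→1,d→1 2:v→3,m→2,d→2 3:v→3,m→3,d→4 4:v→5,m→4,d→4 5:v→5,m→6,d→5 6:v→6,m→6,d→6 [Hopcroft].
'vvvdvm': run [16, 14, 12, 11, 9, 7, 4] end={s13,s20,s5,s9} rej; 6/6 deletions ∈↓L.
1 minimals (antichain).


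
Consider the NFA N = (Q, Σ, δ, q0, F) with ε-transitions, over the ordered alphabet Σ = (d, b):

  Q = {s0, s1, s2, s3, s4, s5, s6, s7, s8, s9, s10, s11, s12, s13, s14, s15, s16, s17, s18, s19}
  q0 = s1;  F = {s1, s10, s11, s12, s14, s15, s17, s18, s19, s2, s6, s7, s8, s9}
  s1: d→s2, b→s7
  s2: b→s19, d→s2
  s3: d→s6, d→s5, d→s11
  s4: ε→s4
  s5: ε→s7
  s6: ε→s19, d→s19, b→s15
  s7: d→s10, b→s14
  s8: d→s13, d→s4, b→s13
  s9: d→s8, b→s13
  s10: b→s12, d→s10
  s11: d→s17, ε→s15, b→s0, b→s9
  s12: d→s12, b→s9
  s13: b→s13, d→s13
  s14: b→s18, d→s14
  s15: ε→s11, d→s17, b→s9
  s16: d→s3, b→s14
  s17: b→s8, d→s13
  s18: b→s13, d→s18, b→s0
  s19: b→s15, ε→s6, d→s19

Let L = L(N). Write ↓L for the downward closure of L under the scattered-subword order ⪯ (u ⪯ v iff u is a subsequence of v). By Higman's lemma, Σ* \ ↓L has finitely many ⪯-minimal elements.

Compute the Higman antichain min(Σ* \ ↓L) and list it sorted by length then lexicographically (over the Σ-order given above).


|Q|=20, |F|=14, |δ|=44 (6 ε).
min D↑ (13 st, q0=0, F={11}): 0:d→1,b→2 1:d→1,b→3 2:d→4,b→5 3:d→3,b→6 4:d→4,b→7 5:d→5,b→8 6:d→9,b→10 7:d→7,b→10 8:d→8,b→11 9:d→11,b→12 10:d→12,b→11 11:d→11,b→11 12:d→11,b→11 [Hopcroft].
'bbbb': |S_i|=[17, 15, 11, 6, 2] end={s0,s13} ∉↓L; 4/4 deletions ∈↓L.
'dbbdd': run [17, 15, 12, 8, 4, 2] end={s13,s4} — reject; 5/5 del acc.
2 obstructions.

min(Σ*\↓L) = [bbbb, dbbdd].


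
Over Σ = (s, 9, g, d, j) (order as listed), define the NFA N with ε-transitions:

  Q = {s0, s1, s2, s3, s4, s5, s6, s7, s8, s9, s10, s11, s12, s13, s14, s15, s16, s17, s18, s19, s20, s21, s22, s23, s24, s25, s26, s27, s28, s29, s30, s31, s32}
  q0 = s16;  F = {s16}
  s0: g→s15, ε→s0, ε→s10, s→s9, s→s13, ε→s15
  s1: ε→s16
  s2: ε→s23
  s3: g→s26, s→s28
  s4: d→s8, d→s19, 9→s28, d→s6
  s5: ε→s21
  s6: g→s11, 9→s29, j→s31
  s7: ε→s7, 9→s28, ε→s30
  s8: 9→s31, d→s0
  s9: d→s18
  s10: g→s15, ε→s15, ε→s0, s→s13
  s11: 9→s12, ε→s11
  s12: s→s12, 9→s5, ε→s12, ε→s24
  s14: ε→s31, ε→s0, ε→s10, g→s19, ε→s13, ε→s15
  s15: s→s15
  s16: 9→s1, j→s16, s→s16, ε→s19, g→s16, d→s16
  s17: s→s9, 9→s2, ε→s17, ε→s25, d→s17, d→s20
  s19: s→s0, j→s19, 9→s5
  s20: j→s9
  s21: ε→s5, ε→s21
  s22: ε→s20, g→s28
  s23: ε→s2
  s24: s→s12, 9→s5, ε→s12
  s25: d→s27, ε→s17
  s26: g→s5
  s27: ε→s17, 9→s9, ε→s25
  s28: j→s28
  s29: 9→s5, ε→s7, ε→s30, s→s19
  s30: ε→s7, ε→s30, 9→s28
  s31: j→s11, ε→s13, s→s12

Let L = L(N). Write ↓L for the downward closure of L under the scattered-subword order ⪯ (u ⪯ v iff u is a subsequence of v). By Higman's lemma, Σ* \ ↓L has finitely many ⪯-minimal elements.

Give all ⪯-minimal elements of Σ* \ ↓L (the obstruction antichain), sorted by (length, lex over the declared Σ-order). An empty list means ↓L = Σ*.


|Q|=33, |F|=1, |δ|=82 (34 ε).
min D↑ (1 st, q0=0, F={}): 0:s→0,9→0,g→0,d→0,j→0 (ε-aug+det+¬).
L(D↑) = ∅; no obstructions.

A = [].


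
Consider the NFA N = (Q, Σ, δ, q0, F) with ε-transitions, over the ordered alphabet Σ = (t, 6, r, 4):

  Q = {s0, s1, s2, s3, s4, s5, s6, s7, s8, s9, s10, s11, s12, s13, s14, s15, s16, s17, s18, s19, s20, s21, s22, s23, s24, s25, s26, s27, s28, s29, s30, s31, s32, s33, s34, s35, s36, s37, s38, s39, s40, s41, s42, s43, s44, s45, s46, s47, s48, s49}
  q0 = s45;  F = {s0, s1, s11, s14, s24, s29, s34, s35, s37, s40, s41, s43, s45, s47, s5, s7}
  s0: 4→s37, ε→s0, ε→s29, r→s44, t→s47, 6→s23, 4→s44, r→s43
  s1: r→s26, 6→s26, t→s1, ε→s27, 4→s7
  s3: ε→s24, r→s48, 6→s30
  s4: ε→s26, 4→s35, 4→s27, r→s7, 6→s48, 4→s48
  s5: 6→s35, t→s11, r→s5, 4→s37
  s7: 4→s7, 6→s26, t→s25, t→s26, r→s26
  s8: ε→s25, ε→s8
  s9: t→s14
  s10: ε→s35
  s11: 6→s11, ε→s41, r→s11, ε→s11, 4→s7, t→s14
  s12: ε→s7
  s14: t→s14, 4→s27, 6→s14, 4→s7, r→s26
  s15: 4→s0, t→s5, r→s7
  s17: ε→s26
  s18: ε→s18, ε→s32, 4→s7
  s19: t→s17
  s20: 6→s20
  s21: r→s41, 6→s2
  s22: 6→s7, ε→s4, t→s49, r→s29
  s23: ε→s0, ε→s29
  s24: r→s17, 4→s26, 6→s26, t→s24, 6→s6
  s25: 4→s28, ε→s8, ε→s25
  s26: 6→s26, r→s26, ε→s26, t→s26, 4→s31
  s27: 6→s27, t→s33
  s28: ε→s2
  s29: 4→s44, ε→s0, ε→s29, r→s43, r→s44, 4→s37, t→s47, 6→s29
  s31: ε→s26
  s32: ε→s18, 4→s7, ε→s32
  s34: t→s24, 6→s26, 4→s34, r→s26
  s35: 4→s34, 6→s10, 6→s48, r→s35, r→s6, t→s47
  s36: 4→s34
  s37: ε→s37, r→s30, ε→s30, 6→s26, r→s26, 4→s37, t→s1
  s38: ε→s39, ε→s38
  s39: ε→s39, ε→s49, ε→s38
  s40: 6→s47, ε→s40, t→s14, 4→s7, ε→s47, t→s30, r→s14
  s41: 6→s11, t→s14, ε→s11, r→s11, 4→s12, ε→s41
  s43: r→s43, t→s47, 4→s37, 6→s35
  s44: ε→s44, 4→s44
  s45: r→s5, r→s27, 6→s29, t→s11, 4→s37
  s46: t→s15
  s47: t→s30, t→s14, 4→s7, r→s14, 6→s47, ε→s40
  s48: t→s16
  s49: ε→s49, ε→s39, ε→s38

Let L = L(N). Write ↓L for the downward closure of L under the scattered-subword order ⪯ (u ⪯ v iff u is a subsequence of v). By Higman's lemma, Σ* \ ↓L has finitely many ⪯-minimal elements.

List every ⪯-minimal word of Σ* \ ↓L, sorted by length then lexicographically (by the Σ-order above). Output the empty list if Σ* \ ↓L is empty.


|Q|=50, |F|=16, |δ|=150 (42 ε).
min D↑ (14 st, q0=0, F={11}): 0:t→1,6→2,r→3,4→4 1:t→5,6→1,r→1,4→6 2:t→7,6→2,r→8,4→4 3:t→1,6→9,r→3,4→4 4:t→10,6→11,r→11,4→4 5:t→5,6→5,r→11,4→6 6:t→11,6→11,r→11,4→6 7:t→5,6→7,r→5,4→6 8:t→7,6→9,r→8,4→4 9:t→7,6→9,r→9,4→12 10:t→10,6→11,r→11,4→6 11:t→11,6→11,r→11,4→11 12:t→13,6→11,r→11,4→12 13:t→13,6→11,r→11,4→11 [Hopcroft].
'46': run [33, 18, 5] end={s26,s27,s31,s33,s6} — reject; 2/2 single-dels accept.
'4r': N↓-sim [33, 18, 4] end={s17,s26,s30,s31} ∉↓L; 2/2 del acc.
'ttr': run [33, 21, 15, 3] end={s17,s26,s31} — reject; 3/3 deletions ∈↓L.
't4t': |S_i|=[33, 21, 10, 7] end={s2,s25,s26,s28,s31,s33,s8} ∉↓L; 3/3 deletions ∈↓L.
'6trr': |S_i|=[33, 31, 18, 11, 2] end={s26,s31} rej; 4/4 single-dels accept.
'r64t4': run [33, 29, 24, 14, 10, 4] end={s2,s26,s28,s31} — reject; 5/5 del acc.
6 obstructions.

A = [46, 4r, ttr, t4t, 6trr, r64t4].


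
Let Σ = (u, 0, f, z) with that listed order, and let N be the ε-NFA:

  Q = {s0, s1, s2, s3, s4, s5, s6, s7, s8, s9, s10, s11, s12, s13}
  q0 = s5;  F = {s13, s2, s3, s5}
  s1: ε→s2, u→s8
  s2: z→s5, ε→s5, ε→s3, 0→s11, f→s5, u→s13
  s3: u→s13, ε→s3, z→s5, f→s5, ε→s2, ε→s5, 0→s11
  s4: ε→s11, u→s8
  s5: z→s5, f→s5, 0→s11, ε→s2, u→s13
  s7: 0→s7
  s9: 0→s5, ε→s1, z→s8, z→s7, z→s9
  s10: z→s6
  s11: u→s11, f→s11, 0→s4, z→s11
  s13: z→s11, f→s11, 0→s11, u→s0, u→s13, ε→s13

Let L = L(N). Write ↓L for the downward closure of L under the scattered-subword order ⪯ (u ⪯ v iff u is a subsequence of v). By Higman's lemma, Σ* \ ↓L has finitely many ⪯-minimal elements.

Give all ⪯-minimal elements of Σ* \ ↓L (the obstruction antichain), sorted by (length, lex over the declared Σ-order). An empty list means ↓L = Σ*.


min(Σ*\↓L) = [0, uf, uz].

|Q|=14, |F|=4, |δ|=39 (10 ε).
min D↑ (3 st, q0=0, F={2}): 0:u→1,0→2,f→0,z→0 1:u→1,0→2,f→2,z→2 2:u→2,0→2,f→2,z→2 [Hopcroft].
'0': N↓-sim [8, 3] end={s11,s4,s8} — reject; 1/1 single-dels accept.
'uf': run [8, 5, 3] end={s11,s4,s8} rej; 2/2 single-dels accept.
'uz': run [8, 5, 3] end={s11,s4,s8} ∉↓L; 2/2 del acc.
3 minimals (antichain).


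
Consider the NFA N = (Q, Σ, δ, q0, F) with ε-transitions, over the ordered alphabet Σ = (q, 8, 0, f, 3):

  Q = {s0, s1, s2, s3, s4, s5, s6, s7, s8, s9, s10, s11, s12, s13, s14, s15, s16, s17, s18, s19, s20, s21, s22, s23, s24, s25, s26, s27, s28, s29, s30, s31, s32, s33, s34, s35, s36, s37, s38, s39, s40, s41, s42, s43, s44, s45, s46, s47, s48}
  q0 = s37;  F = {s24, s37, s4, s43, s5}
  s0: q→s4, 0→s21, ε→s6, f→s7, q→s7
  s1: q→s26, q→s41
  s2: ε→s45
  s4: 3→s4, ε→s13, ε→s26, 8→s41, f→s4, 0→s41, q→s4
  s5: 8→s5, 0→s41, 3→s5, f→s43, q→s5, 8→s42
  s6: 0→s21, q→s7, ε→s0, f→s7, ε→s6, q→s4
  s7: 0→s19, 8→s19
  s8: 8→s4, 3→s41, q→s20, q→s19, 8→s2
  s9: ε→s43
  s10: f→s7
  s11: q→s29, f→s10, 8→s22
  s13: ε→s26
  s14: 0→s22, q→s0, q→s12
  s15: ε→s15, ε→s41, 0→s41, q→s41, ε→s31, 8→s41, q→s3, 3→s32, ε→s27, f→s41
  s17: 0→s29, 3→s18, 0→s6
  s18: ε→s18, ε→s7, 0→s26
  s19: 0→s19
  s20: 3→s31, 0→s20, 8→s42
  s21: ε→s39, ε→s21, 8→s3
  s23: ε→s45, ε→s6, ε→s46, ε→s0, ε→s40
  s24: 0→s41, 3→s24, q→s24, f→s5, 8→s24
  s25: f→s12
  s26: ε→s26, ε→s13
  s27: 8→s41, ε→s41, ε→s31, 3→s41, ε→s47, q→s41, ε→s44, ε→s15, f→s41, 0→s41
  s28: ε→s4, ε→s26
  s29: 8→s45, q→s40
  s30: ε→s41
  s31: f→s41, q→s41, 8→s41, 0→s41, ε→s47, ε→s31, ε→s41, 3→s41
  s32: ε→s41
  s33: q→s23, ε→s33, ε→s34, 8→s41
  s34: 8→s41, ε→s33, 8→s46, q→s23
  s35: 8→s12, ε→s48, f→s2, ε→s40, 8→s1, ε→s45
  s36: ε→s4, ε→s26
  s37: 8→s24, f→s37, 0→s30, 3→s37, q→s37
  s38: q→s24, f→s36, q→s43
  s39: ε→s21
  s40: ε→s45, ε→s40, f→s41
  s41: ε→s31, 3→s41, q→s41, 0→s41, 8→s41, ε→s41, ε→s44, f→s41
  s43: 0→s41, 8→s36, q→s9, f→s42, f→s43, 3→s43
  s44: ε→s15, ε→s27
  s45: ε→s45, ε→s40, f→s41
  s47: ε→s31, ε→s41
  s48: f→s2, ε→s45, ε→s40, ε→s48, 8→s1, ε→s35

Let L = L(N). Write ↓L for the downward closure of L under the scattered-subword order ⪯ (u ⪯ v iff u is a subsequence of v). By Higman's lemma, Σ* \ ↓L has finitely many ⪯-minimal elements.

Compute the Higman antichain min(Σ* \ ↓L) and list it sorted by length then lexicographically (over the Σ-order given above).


|Q|=49, |F|=5, |δ|=158 (59 ε).
min D↑ (6 st, q0=0, F={2}): 0:q→0,8→1,0→2,f→0,3→0 1:q→1,8→1,0→2,f→3,3→1 2:q→2,8→2,0→2,f→2,3→2 3:q→3,8→3,0→2,f→4,3→3 4:q→4,8→5,0→2,f→4,3→4 5:q→5,8→2,0→2,f→5,3→5 [Hopcroft].
'0': N↓-sim [19, 9] end={s15,s27,s3,s30,s31,s32,s41,s44,s47} ∉↓L; 1/1 single-dels accept.
'8ff88': N↓-sim [19, 17, 16, 15, 12, 8] end={s15,s27,s3,s31,s32,s41,s44,s47} ∉↓L; 5/5 deletions ∈↓L.
2 obstructions.

Antichain: [0, 8ff88].


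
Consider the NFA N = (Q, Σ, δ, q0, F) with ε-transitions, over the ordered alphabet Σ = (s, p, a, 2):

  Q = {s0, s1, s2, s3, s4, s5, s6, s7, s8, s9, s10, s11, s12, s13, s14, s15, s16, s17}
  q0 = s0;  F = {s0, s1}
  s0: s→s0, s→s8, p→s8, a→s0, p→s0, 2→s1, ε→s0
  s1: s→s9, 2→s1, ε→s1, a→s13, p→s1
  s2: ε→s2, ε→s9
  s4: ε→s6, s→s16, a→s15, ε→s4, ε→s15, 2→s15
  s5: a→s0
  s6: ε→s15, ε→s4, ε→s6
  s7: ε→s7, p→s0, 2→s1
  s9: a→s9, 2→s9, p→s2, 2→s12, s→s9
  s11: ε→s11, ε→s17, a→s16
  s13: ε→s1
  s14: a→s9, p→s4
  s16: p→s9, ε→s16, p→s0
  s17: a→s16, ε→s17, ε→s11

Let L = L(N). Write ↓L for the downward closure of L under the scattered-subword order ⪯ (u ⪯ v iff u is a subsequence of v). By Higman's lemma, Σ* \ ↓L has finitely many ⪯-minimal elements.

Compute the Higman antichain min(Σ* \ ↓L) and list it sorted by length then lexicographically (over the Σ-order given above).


|Q|=18, |F|=2, |δ|=44 (17 ε).
min D↑ (3 st, q0=0, F={2}): 0:s→0,p→0,a→0,2→1 1:s→2,p→1,a→1,2→1 2:s→2,p→2,a→2,2→2 (ε-aug+det+¬).
'2s': |S_i|=[7, 5, 3] end={s12,s2,s9} ∉↓L; 2/2 deletions ∈↓L.
1 minimals (antichain).

Antichain: [2s].


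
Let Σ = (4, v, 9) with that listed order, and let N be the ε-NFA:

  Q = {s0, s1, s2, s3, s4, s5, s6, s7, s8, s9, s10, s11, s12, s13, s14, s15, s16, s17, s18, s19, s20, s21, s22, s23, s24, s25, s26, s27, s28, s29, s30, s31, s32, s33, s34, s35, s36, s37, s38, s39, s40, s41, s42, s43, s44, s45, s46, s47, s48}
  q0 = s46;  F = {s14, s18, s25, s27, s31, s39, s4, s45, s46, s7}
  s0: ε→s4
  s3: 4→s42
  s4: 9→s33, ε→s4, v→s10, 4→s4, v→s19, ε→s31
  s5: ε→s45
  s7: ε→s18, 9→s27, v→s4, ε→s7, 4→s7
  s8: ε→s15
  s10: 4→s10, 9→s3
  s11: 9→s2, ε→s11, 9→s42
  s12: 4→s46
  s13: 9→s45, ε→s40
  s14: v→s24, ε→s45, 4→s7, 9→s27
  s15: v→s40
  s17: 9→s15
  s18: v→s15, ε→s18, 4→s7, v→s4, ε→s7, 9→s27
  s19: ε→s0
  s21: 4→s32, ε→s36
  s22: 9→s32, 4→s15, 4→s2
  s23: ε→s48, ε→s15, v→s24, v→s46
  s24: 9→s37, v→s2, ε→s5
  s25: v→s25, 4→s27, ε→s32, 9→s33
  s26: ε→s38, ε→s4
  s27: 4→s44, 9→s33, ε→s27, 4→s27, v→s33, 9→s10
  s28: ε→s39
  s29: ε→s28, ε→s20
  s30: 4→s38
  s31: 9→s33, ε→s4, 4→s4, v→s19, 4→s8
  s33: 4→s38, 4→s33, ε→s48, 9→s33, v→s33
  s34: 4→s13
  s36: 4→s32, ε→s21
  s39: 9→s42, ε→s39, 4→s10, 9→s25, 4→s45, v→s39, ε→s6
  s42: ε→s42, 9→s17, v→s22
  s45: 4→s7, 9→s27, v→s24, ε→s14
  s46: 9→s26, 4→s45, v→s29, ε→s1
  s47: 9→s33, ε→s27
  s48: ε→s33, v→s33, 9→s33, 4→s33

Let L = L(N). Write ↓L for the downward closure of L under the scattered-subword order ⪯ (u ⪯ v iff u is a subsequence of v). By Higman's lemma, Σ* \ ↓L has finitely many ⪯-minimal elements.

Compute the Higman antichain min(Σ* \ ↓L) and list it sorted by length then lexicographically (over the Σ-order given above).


|Q|=49, |F|=10, |δ|=101 (34 ε).
min D↑ (8 st, q0=0, F={7}): 0:4→1,v→2,9→3 1:4→4,v→1,9→5 2:4→1,v→2,9→6 3:4→3,v→3,9→7 4:4→4,v→3,9→5 5:4→5,v→7,9→7 6:4→5,v→6,9→7 7:4→7,v→7,9→7 (ε-aug+det+¬).
'99': run [35, 22, 12] end={s10,s15,s17,s2,s22,s3,s32,s33,s38,s40,s42,s48} rej; 2/2 del acc.
'49v': run [35, 26, 15, 8] end={s15,s2,s22,s32,s33,s38,s40,s48} ∉↓L; 3/3 del acc.
'44v9': run [35, 26, 21, 17, 11] end={s15,s17,s2,s22,s3,s32,s33,s38,s40,s42,s48} rej; 4/4 single-dels accept.
'v94v': run [35, 32, 16, 14, 8] end={s15,s2,s22,s32,s33,s38,s40,s48} rej; 4/4 del acc.
4 obstructions.

Antichain: [99, 49v, 44v9, v94v].


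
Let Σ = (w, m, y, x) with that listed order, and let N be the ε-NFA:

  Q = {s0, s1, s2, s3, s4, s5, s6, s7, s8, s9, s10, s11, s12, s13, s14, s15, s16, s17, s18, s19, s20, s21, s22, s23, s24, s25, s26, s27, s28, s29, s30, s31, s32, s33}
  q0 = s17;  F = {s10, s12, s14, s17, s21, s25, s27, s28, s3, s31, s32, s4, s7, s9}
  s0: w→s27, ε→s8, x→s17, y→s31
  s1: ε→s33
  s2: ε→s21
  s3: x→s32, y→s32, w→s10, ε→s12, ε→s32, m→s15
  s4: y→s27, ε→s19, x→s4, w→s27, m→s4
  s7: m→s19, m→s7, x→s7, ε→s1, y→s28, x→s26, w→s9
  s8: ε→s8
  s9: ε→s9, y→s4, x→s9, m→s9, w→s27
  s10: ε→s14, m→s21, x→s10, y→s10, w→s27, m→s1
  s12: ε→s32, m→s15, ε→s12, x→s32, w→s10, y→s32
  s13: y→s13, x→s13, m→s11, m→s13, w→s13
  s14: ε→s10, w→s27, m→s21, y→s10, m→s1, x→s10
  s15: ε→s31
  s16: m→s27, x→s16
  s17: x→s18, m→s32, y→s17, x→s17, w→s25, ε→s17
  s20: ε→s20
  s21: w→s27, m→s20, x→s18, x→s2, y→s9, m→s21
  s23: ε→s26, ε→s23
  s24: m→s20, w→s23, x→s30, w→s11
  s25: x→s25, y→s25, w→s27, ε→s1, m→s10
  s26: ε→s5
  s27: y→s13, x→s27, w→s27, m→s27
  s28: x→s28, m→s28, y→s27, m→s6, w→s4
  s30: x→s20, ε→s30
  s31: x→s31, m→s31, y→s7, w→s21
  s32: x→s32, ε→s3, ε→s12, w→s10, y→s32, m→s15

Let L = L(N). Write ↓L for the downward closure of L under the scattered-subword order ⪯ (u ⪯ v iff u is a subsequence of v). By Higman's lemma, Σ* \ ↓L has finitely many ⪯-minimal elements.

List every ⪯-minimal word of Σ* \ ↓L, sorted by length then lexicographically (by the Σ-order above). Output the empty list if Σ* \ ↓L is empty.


|Q|=34, |F|=14, |δ|=102 (23 ε).
min D↑ (12 st, q0=0, F={6}): 0:w→1,m→2,y→0,x→0 1:w→3,m→4,y→1,x→1 2:w→4,m→5,y→2,x→2 3:w→3,m→3,y→6,x→3 4:w→3,m→7,y→4,x→4 5:w→7,m→5,y→8,x→5 6:w→6,m→6,y→6,x→6 7:w→3,m→7,y→9,x→7 8:w→9,m→8,y→10,x→8 9:w→3,m→9,y→11,x→9 10:w→11,m→10,y→3,x→10 11:w→3,m→11,y→3,x→11 (ε-aug+det+¬).
'wwy': run [26, 15, 3, 2] end={s11,s13} rej; 3/3 single-dels accept.
'mmyyyy': N↓-sim [26, 24, 19, 13, 7, 3, 2] end={s11,s13} rej; 6/6 del acc.
2 minimals (antichain).

min(Σ*\↓L) = [wwy, mmyyyy].


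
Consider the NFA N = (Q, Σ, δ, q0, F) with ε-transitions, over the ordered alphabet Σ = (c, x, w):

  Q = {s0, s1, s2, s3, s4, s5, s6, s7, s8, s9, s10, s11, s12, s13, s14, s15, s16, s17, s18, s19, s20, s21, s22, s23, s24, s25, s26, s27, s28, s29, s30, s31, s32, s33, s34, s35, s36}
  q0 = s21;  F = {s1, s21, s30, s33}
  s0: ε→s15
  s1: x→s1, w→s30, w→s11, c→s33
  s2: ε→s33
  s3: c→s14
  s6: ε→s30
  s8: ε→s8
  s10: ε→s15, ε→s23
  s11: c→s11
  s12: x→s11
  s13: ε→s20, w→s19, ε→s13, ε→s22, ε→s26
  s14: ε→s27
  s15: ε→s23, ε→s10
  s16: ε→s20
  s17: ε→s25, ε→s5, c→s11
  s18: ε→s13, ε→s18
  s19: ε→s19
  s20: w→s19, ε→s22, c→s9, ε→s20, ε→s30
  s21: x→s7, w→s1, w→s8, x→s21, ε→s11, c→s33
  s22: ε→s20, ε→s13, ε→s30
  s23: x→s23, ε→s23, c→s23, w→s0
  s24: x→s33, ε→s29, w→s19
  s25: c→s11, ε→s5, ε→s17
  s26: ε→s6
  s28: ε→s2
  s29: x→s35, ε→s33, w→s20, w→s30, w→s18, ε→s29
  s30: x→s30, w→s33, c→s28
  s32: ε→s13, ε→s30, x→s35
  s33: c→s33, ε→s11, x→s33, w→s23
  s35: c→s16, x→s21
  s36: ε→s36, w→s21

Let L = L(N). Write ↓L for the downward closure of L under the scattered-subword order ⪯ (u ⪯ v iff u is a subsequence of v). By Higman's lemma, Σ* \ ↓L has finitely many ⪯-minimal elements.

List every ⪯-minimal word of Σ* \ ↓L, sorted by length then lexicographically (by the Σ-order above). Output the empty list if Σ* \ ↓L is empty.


A = [cw, wwww].

|Q|=37, |F|=4, |δ|=74 (38 ε).
min D↑ (5 st, q0=0, F={3}): 0:c→1,x→0,w→2 1:c→1,x→1,w→3 2:c→1,x→2,w→4 3:c→3,x→3,w→3 4:c→1,x→4,w→1 [Hopcroft].
'cw': |S_i|=[13, 8, 4] end={s0,s10,s15,s23} rej; 2/2 single-dels accept.
'wwww': N↓-sim [13, 11, 9, 6, 4] end={s0,s10,s15,s23} — reject; 4/4 deletions ∈↓L.
2 words, ⪯-incomp.


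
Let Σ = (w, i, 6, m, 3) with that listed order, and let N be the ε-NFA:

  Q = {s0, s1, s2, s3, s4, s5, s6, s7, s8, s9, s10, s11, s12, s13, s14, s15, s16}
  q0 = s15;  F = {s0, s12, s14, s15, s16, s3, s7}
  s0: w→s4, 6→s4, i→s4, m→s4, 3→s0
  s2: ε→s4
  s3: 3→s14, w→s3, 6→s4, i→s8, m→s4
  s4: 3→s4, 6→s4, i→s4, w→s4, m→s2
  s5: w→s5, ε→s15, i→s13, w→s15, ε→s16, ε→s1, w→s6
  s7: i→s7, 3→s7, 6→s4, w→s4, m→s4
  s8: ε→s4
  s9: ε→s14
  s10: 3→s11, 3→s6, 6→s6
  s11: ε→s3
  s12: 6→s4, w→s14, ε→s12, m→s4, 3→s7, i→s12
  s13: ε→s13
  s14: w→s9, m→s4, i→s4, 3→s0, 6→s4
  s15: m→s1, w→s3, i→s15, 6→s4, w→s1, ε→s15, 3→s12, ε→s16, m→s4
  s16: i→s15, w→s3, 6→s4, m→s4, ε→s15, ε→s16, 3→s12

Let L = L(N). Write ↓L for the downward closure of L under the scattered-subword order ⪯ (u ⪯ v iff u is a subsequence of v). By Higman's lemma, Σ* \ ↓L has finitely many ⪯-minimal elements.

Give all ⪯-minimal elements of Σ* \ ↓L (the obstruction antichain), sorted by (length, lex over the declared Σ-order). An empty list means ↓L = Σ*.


A = [6, m, wi, 33w].

|Q|=17, |F|=7, |δ|=62 (13 ε).
min D↑ (7 st, q0=0, F={2}): 0:w→1,i→0,6→2,m→2,3→3 1:w→1,i→2,6→2,m→2,3→4 2:w→2,i→2,6→2,m→2,3→2 3:w→4,i→3,6→2,m→2,3→5 4:w→4,i→2,6→2,m→2,3→6 5:w→2,i→5,6→2,m→2,3→5 6:w→2,i→2,6→2,m→2,3→6 (ε-aug+det+¬).
'6': N↓-sim [12, 2] end={s2,s4} ∉↓L; 1/1 del acc.
'm': N↓-sim [12, 3] end={s1,s2,s4} rej; 1/1 deletions ∈↓L.
'wi': |S_i|=[12, 8, 3] end={s2,s4,s8} rej; 2/2 del acc.
'33w': N↓-sim [12, 7, 4, 2] end={s2,s4} ∉↓L; 3/3 deletions ∈↓L.
4 minimals (antichain).


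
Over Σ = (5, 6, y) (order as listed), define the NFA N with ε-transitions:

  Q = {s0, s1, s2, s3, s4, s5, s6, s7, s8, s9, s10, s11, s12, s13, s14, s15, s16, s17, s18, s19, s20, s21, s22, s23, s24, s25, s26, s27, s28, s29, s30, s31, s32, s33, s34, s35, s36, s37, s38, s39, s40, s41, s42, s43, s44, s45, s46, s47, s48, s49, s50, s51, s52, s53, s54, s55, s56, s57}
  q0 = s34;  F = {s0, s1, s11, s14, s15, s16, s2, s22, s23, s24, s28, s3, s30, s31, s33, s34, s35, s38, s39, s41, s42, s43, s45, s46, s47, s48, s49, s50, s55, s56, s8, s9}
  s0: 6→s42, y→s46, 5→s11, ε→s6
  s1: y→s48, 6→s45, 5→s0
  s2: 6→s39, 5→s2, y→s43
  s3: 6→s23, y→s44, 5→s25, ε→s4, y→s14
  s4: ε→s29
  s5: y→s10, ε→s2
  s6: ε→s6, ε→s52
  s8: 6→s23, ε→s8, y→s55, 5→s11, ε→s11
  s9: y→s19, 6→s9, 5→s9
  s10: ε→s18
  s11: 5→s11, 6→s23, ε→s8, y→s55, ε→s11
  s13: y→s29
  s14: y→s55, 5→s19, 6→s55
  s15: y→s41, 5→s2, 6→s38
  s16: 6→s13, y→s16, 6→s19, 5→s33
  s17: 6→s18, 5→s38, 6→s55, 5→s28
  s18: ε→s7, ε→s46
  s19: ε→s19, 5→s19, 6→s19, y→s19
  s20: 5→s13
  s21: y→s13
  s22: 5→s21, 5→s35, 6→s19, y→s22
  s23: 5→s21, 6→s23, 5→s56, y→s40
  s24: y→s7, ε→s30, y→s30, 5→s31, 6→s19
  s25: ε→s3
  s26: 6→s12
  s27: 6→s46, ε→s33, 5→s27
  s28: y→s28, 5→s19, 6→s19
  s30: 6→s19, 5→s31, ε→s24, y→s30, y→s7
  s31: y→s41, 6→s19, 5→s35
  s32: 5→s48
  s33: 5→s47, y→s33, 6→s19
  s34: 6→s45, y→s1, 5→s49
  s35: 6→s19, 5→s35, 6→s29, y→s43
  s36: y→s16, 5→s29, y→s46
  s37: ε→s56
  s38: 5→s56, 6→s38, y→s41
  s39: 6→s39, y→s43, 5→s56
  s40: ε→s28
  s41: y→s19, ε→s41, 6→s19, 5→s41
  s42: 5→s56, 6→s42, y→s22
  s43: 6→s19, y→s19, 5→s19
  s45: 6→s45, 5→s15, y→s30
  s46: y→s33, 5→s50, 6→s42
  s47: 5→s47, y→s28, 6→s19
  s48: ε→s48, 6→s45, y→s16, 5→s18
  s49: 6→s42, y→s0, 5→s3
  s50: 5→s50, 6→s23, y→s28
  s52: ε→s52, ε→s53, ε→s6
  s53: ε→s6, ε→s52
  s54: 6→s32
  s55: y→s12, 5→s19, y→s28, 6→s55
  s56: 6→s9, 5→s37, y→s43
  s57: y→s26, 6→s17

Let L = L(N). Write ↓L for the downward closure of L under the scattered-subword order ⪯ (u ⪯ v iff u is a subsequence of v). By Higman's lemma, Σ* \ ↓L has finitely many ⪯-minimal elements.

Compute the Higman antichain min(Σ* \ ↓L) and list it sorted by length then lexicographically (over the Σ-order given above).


min(Σ*\↓L) = [6y6, 55y5, 65yy, yyy6, 5656y].

|Q|=58, |F|=32, |δ|=152 (27 ε).
min D↑ (31 st, q0=0, F={20}): 0:5→1,6→2,y→3 1:5→4,6→5,y→6 2:5→7,6→2,y→8 3:5→6,6→2,y→9 4:5→4,6→10,y→11 5:5→12,6→5,y→13 6:5→14,6→5,y→15 7:5→16,6→17,y→18 8:5→19,6→20,y→8 9:5→15,6→2,y→21 10:5→12,6→10,y→22 11:5→20,6→23,y→23 12:5→12,6→24,y→25 13:5→26,6→20,y→13 14:5→14,6→10,y→23 15:5→27,6→5,y→28 16:5→16,6→29,y→25 17:5→12,6→17,y→18 18:5→18,6→20,y→20 19:5→26,6→20,y→18 20:5→20,6→20,y→20 21:5→28,6→20,y→21 22:5→20,6→20,y→22 23:5→20,6→23,y→22 24:5→24,6→24,y→20 25:5→20,6→20,y→20 26:5→26,6→20,y→25 27:5→27,6→10,y→22 28:5→30,6→20,y→28 29:5→12,6→29,y→25 30:5→30,6→20,y→22.
'6y6': run [47, 26, 15, 2] end={s19,s29} — reject; 3/3 del acc.
'55y5': N↓-sim [47, 40, 26, 10, 1] end={s19} — reject; 4/4 single-dels accept.
'65yy': |S_i|=[47, 26, 15, 5, 2] end={s19,s29} — reject; 4/4 deletions ∈↓L.
'yyy6': |S_i|=[47, 42, 33, 18, 3] end={s13,s19,s29} rej; 4/4 single-dels accept.
'5656y': run [47, 40, 19, 10, 3, 1] end={s19} — reject; 5/5 single-dels accept.
5 obstructions.


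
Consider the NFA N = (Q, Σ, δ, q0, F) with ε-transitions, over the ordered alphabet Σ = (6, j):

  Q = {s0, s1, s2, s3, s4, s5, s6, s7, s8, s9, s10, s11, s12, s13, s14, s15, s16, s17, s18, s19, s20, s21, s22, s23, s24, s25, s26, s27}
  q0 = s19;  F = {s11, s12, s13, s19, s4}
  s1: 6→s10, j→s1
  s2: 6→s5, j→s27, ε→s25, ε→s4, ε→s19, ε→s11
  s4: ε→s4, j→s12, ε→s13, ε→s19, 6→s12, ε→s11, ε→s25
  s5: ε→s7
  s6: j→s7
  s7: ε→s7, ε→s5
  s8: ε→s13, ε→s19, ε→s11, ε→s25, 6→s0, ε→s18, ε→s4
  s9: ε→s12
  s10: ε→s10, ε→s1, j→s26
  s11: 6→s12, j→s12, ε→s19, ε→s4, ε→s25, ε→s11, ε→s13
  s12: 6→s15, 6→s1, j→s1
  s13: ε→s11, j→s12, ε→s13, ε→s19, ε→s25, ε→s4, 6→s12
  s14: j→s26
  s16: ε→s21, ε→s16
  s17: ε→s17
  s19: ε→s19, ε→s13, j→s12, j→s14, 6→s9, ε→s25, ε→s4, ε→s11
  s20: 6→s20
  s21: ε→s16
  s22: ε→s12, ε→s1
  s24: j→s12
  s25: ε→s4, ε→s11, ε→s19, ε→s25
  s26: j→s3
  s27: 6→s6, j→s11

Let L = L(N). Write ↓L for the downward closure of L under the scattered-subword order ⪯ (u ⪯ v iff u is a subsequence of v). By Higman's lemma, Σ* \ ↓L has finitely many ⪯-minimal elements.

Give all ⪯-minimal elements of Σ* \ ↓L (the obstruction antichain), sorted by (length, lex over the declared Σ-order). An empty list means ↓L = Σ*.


|Q|=28, |F|=5, |δ|=71 (46 ε).
min D↑ (3 st, q0=0, F={2}): 0:6→1,j→1 1:6→2,j→2 2:6→2,j→2 [Hopcroft].
'66': N↓-sim [13, 7, 5] end={s1,s10,s15,s26,s3} — reject; 2/2 del acc.
'6j': |S_i|=[13, 7, 4] end={s1,s10,s26,s3} rej; 2/2 single-dels accept.
'j6': run [13, 7, 5] end={s1,s10,s15,s26,s3} rej; 2/2 single-dels accept.
'jj': N↓-sim [13, 7, 4] end={s1,s10,s26,s3} ∉↓L; 2/2 single-dels accept.
4 obstructions.

min(Σ*\↓L) = [66, 6j, j6, jj].
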